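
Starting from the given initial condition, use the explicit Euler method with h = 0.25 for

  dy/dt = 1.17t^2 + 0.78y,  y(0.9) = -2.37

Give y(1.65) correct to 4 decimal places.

Euler: y_{n+1} = y_n + h·f(t_n, y_n).
t=0.900000, y=-2.370000: f=-0.900900 → y ← -2.370000 + 0.25·(-0.900900) = -2.595225
t=1.150000, y=-2.595225: f=-0.476951 → y ← -2.595225 + 0.25·(-0.476951) = -2.714463
t=1.400000, y=-2.714463: f=0.175919 → y ← -2.714463 + 0.25·0.175919 = -2.670483
y(1.65) ≈ -2.6705

-2.6705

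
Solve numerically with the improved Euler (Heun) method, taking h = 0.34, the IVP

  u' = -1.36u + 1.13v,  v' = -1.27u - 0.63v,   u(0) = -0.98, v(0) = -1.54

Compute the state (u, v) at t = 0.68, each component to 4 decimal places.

-0.7419, -0.3389

Heun on (u,v): k1 = f(t_n, state_n); k2 = f(t_n + h, state_n + h·k1); state_{n+1} = state_n + (h/2)·(k1 + k2).
0.000000: (-0.980000, -1.540000)
  k1 = (-0.407400, 2.214800)
  predictor → (-1.118516, -0.786968)
  k2 = (0.631908, 1.916305)
  → (-0.941834, -0.837712)
0.340000: (-0.941834, -0.837712)
  k1 = (0.334279, 1.723887)
  predictor → (-0.828179, -0.251590)
  k2 = (0.842026, 1.210289)
  → (-0.741862, -0.338902)
(u(0.68), v(0.68)) ≈ (-0.7419, -0.3389)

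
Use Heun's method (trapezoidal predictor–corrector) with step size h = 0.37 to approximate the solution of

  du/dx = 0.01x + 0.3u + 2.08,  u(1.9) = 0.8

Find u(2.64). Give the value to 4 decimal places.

Heun: k1 = f(x_n, u_n); k2 = f(x_n + h, u_n + h·k1); u_{n+1} = u_n + (h/2)·(k1 + k2).
x=1.900000, u=0.800000:
  k1 = f(1.900000, 0.800000) = 2.339000
  k2 = f(2.270000, 1.665430) = 2.602329
  u ← 0.800000 + (0.37/2)·(2.339000 + 2.602329) = 1.714146
x=2.270000, u=1.714146:
  k1 = f(2.270000, 1.714146) = 2.616944
  k2 = f(2.640000, 2.682415) = 2.911125
  u ← 1.714146 + (0.37/2)·(2.616944 + 2.911125) = 2.736838
u(2.64) ≈ 2.7368

2.7368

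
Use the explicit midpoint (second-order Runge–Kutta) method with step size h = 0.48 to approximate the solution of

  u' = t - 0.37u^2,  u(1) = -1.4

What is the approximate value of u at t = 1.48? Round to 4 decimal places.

-1.1209

Midpoint: k1 = f(t_n, u_n); k2 = f(t_n + h/2, u_n + (h/2)·k1); u_{n+1} = u_n + h·k2.
t=1.000000, u=-1.400000:
  k1 = f(1.000000, -1.400000) = 0.274800
  k2 = f(1.240000, -1.334048) = 0.581517
  u ← -1.400000 + 0.48·0.581517 = -1.120872
u(1.48) ≈ -1.1209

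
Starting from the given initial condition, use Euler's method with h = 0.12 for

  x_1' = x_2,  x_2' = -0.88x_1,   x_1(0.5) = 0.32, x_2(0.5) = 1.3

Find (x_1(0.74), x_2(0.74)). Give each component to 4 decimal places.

0.6279, 1.2159

Euler on (x_1,x_2): x_1_{n+1} = x_1_n + h·x_1', x_2_{n+1} = x_2_n + h·x_2'.
0.500000: (0.320000, 1.300000); f=(1.300000, -0.281600) → (0.476000, 1.266208)
0.620000: (0.476000, 1.266208); f=(1.266208, -0.418880) → (0.627945, 1.215942)
(x_1(0.74), x_2(0.74)) ≈ (0.6279, 1.2159)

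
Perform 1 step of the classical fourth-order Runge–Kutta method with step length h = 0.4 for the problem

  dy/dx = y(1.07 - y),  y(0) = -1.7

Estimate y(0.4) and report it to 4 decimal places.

RK4: k1 = f(x_n, y_n); k2 = f(x_n + h/2, y_n + (h/2)·k1); k3 = f(x_n + h/2, y_n + (h/2)·k2); k4 = f(x_n + h, y_n + h·k3); y_{n+1} = y_n + (h/6)·(k1 + 2k2 + 2k3 + k4).
x=0.000000, y=-1.700000:
  k1 = f(0.000000, -1.700000) = -4.709000
  k2 = f(0.200000, -2.641800) = -9.805833
  k3 = f(0.200000, -3.661167) = -17.321590
  k4 = f(0.400000, -8.628636) = -83.685996
  y ← -1.700000 + (0.4/6)·(k1 + 2k2 + 2k3 + k4) = -11.209989
y(0.4) ≈ -11.2100

-11.2100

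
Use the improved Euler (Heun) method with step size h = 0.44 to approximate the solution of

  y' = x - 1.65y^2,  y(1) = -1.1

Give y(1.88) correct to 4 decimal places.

-7.4775

Heun: k1 = f(x_n, y_n); k2 = f(x_n + h, y_n + h·k1); y_{n+1} = y_n + (h/2)·(k1 + k2).
x=1.000000, y=-1.100000:
  k1 = f(1.000000, -1.100000) = -0.996500
  k2 = f(1.440000, -1.538460) = -2.465318
  y ← -1.100000 + (0.44/2)·(-0.996500 + (-2.465318)) = -1.861600
x=1.440000, y=-1.861600:
  k1 = f(1.440000, -1.861600) = -4.278164
  k2 = f(1.880000, -3.743992) = -21.248838
  y ← -1.861600 + (0.44/2)·(-4.278164 + (-21.248838)) = -7.477540
y(1.88) ≈ -7.4775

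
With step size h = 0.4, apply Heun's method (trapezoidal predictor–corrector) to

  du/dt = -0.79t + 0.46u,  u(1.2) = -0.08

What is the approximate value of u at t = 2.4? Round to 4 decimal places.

Heun: k1 = f(t_n, u_n); k2 = f(t_n + h, u_n + h·k1); u_{n+1} = u_n + (h/2)·(k1 + k2).
t=1.200000, u=-0.080000:
  k1 = f(1.200000, -0.080000) = -0.984800
  k2 = f(1.600000, -0.473920) = -1.482003
  u ← -0.080000 + (0.4/2)·(-0.984800 + (-1.482003)) = -0.573361
t=1.600000, u=-0.573361:
  k1 = f(1.600000, -0.573361) = -1.527746
  k2 = f(2.000000, -1.184459) = -2.124851
  u ← -0.573361 + (0.4/2)·(-1.527746 + (-2.124851)) = -1.303880
t=2.000000, u=-1.303880:
  k1 = f(2.000000, -1.303880) = -2.179785
  k2 = f(2.400000, -2.175794) = -2.896865
  u ← -1.303880 + (0.4/2)·(-2.179785 + (-2.896865)) = -2.319210
u(2.4) ≈ -2.3192

-2.3192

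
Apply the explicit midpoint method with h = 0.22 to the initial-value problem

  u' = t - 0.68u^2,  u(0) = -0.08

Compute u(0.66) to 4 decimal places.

0.1361

Midpoint: k1 = f(t_n, u_n); k2 = f(t_n + h/2, u_n + (h/2)·k1); u_{n+1} = u_n + h·k2.
t=0.000000, u=-0.080000:
  k1 = f(0.000000, -0.080000) = -0.004352
  k2 = f(0.110000, -0.080479) = 0.105596
  u ← -0.080000 + 0.22·0.105596 = -0.056769
t=0.220000, u=-0.056769:
  k1 = f(0.220000, -0.056769) = 0.217809
  k2 = f(0.330000, -0.032810) = 0.329268
  u ← -0.056769 + 0.22·0.329268 = 0.015670
t=0.440000, u=0.015670:
  k1 = f(0.440000, 0.015670) = 0.439833
  k2 = f(0.550000, 0.064052) = 0.547210
  u ← 0.015670 + 0.22·0.547210 = 0.136056
u(0.66) ≈ 0.1361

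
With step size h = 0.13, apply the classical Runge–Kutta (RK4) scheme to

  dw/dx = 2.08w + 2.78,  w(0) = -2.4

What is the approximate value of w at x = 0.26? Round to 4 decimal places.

RK4: k1 = f(x_n, w_n); k2 = f(x_n + h/2, w_n + (h/2)·k1); k3 = f(x_n + h/2, w_n + (h/2)·k2); k4 = f(x_n + h, w_n + h·k3); w_{n+1} = w_n + (h/6)·(k1 + 2k2 + 2k3 + k4).
x=0.000000, w=-2.400000:
  k1 = f(0.000000, -2.400000) = -2.212000
  k2 = f(0.065000, -2.543780) = -2.511062
  k3 = f(0.065000, -2.563219) = -2.551496
  k4 = f(0.130000, -2.731694) = -2.901924
  w ← -2.400000 + (0.13/6)·(k1 + 2k2 + 2k3 + k4) = -2.730179
x=0.130000, w=-2.730179:
  k1 = f(0.130000, -2.730179) = -2.898773
  k2 = f(0.195000, -2.918599) = -3.290687
  k3 = f(0.195000, -2.944074) = -3.343674
  k4 = f(0.260000, -3.164857) = -3.802902
  w ← -2.730179 + (0.13/6)·(k1 + 2k2 + 2k3 + k4) = -3.162871
w(0.26) ≈ -3.1629

-3.1629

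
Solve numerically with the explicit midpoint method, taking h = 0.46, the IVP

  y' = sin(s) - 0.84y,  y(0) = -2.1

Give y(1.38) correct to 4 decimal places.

Midpoint: k1 = f(s_n, y_n); k2 = f(s_n + h/2, y_n + (h/2)·k1); y_{n+1} = y_n + h·k2.
s=0.000000, y=-2.100000:
  k1 = f(0.000000, -2.100000) = 1.764000
  k2 = f(0.230000, -1.694280) = 1.651173
  y ← -2.100000 + 0.46·1.651173 = -1.340461
s=0.460000, y=-1.340461:
  k1 = f(0.460000, -1.340461) = 1.569935
  k2 = f(0.690000, -0.979376) = 1.459213
  y ← -1.340461 + 0.46·1.459213 = -0.669223
s=0.920000, y=-0.669223:
  k1 = f(0.920000, -0.669223) = 1.357749
  k2 = f(1.150000, -0.356941) = 1.212594
  y ← -0.669223 + 0.46·1.212594 = -0.111430
y(1.38) ≈ -0.1114

-0.1114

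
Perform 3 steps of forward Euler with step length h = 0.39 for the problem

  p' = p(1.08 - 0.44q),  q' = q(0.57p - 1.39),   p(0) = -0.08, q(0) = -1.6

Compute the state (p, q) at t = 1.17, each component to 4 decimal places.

Euler on (p,q): p_{n+1} = p_n + h·p', q_{n+1} = q_n + h·q'.
0.000000: (-0.080000, -1.600000); f=(-0.142720, 2.296960) → (-0.135661, -0.704186)
0.390000: (-0.135661, -0.704186); f=(-0.188547, 1.033270) → (-0.209194, -0.301210)
0.780000: (-0.209194, -0.301210); f=(-0.253655, 0.454599) → (-0.308119, -0.123917)
(p(1.17), q(1.17)) ≈ (-0.3081, -0.1239)

-0.3081, -0.1239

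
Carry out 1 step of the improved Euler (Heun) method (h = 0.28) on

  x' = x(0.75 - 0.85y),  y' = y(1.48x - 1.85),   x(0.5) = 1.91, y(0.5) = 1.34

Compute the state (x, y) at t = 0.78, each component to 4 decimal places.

Heun on (x,y): k1 = f(t_n, state_n); k2 = f(t_n + h, state_n + h·k1); state_{n+1} = state_n + (h/2)·(k1 + k2).
0.500000: (1.910000, 1.340000)
  k1 = (-0.742990, 1.308912)
  predictor → (1.701963, 1.706495)
  k2 = (-1.192261, 1.141483)
  → (1.639065, 1.683055)
(x(0.78), y(0.78)) ≈ (1.6391, 1.6831)

1.6391, 1.6831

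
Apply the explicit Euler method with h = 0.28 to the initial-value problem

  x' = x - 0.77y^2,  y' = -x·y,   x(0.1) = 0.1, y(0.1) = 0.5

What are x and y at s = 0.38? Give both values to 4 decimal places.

Euler on (x,y): x_{n+1} = x_n + h·x', y_{n+1} = y_n + h·y'.
0.100000: (0.100000, 0.500000); f=(-0.092500, -0.050000) → (0.074100, 0.486000)
(x(0.38), y(0.38)) ≈ (0.0741, 0.4860)

0.0741, 0.4860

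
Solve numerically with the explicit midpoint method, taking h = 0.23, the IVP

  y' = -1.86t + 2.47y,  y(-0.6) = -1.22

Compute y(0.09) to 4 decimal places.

-5.1782

Midpoint: k1 = f(t_n, y_n); k2 = f(t_n + h/2, y_n + (h/2)·k1); y_{n+1} = y_n + h·k2.
t=-0.600000, y=-1.220000:
  k1 = f(-0.600000, -1.220000) = -1.897400
  k2 = f(-0.485000, -1.438201) = -2.650256
  y ← -1.220000 + 0.23·(-2.650256) = -1.829559
t=-0.370000, y=-1.829559:
  k1 = f(-0.370000, -1.829559) = -3.830811
  k2 = f(-0.255000, -2.270102) = -5.132852
  y ← -1.829559 + 0.23·(-5.132852) = -3.010115
t=-0.140000, y=-3.010115:
  k1 = f(-0.140000, -3.010115) = -7.174584
  k2 = f(-0.025000, -3.835192) = -9.426425
  y ← -3.010115 + 0.23·(-9.426425) = -5.178193
y(0.09) ≈ -5.1782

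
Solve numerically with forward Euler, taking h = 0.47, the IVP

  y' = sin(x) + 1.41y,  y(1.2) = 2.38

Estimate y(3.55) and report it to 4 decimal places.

Euler: y_{n+1} = y_n + h·f(x_n, y_n).
x=1.200000, y=2.380000: f=4.287839 → y ← 2.380000 + 0.47·4.287839 = 4.395284
x=1.670000, y=4.395284: f=7.192434 → y ← 4.395284 + 0.47·7.192434 = 7.775728
x=2.140000, y=7.775728: f=11.806108 → y ← 7.775728 + 0.47·11.806108 = 13.324599
x=2.610000, y=13.324599: f=19.294592 → y ← 13.324599 + 0.47·19.294592 = 22.393057
x=3.080000, y=22.393057: f=31.635764 → y ← 22.393057 + 0.47·31.635764 = 37.261866
y(3.55) ≈ 37.2619

37.2619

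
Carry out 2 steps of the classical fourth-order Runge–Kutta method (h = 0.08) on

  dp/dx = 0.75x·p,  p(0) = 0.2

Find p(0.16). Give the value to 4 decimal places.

0.2019

RK4: k1 = f(x_n, p_n); k2 = f(x_n + h/2, p_n + (h/2)·k1); k3 = f(x_n + h/2, p_n + (h/2)·k2); k4 = f(x_n + h, p_n + h·k3); p_{n+1} = p_n + (h/6)·(k1 + 2k2 + 2k3 + k4).
x=0.000000, p=0.200000:
  k1 = f(0.000000, 0.200000) = 0.000000
  k2 = f(0.040000, 0.200000) = 0.006000
  k3 = f(0.040000, 0.200240) = 0.006007
  k4 = f(0.080000, 0.200481) = 0.012029
  p ← 0.200000 + (0.08/6)·(k1 + 2k2 + 2k3 + k4) = 0.200481
x=0.080000, p=0.200481:
  k1 = f(0.080000, 0.200481) = 0.012029
  k2 = f(0.120000, 0.200962) = 0.018087
  k3 = f(0.120000, 0.201204) = 0.018108
  k4 = f(0.160000, 0.201929) = 0.024232
  p ← 0.200481 + (0.08/6)·(k1 + 2k2 + 2k3 + k4) = 0.201929
p(0.16) ≈ 0.2019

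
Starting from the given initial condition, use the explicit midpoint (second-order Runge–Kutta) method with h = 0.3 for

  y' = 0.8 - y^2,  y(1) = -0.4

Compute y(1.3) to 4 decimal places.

Midpoint: k1 = f(t_n, y_n); k2 = f(t_n + h/2, y_n + (h/2)·k1); y_{n+1} = y_n + h·k2.
t=1.000000, y=-0.400000:
  k1 = f(1.000000, -0.400000) = 0.640000
  k2 = f(1.150000, -0.304000) = 0.707584
  y ← -0.400000 + 0.3·0.707584 = -0.187725
y(1.3) ≈ -0.1877

-0.1877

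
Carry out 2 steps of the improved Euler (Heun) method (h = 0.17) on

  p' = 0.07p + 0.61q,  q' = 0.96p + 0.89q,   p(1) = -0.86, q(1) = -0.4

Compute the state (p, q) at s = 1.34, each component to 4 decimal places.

-1.0109, -0.8893

Heun on (p,q): k1 = f(s_n, state_n); k2 = f(s_n + h, state_n + h·k1); state_{n+1} = state_n + (h/2)·(k1 + k2).
1.000000: (-0.860000, -0.400000)
  k1 = (-0.304200, -1.181600)
  predictor → (-0.911714, -0.600872)
  k2 = (-0.430352, -1.410022)
  → (-0.922437, -0.620288)
1.170000: (-0.922437, -0.620288)
  k1 = (-0.442946, -1.437596)
  predictor → (-0.997738, -0.864679)
  k2 = (-0.597296, -1.727393)
  → (-1.010857, -0.889312)
(p(1.34), q(1.34)) ≈ (-1.0109, -0.8893)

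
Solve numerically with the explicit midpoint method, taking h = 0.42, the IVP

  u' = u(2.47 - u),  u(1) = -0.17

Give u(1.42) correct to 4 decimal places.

Midpoint: k1 = f(t_n, u_n); k2 = f(t_n + h/2, u_n + (h/2)·k1); u_{n+1} = u_n + h·k2.
t=1.000000, u=-0.170000:
  k1 = f(1.000000, -0.170000) = -0.448800
  k2 = f(1.210000, -0.264248) = -0.722520
  u ← -0.170000 + 0.42·(-0.722520) = -0.473458
u(1.42) ≈ -0.4735

-0.4735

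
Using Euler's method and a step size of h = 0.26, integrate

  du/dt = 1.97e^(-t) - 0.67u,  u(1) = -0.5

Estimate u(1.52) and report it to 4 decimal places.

Euler: u_{n+1} = u_n + h·f(t_n, u_n).
t=1.000000, u=-0.500000: f=1.059722 → u ← -0.500000 + 0.26·1.059722 = -0.224472
t=1.260000, u=-0.224472: f=0.709195 → u ← -0.224472 + 0.26·0.709195 = -0.040082
u(1.52) ≈ -0.0401

-0.0401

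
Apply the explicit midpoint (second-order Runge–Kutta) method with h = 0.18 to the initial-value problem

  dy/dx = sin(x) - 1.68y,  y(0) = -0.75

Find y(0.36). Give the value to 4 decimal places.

-0.3592

Midpoint: k1 = f(x_n, y_n); k2 = f(x_n + h/2, y_n + (h/2)·k1); y_{n+1} = y_n + h·k2.
x=0.000000, y=-0.750000:
  k1 = f(0.000000, -0.750000) = 1.260000
  k2 = f(0.090000, -0.636600) = 1.159367
  y ← -0.750000 + 0.18·1.159367 = -0.541314
x=0.180000, y=-0.541314:
  k1 = f(0.180000, -0.541314) = 1.088437
  k2 = f(0.270000, -0.443355) = 1.011567
  y ← -0.541314 + 0.18·1.011567 = -0.359232
y(0.36) ≈ -0.3592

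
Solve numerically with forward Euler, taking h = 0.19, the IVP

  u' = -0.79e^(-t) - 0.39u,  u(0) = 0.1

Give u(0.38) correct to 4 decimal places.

Euler: u_{n+1} = u_n + h·f(t_n, u_n).
t=0.000000, u=0.100000: f=-0.829000 → u ← 0.100000 + 0.19·(-0.829000) = -0.057510
t=0.190000, u=-0.057510: f=-0.630869 → u ← -0.057510 + 0.19·(-0.630869) = -0.177375
u(0.38) ≈ -0.1774

-0.1774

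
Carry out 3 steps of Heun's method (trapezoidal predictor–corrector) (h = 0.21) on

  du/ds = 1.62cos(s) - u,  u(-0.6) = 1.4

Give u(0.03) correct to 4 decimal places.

1.4656

Heun: k1 = f(s_n, u_n); k2 = f(s_n + h, u_n + h·k1); u_{n+1} = u_n + (h/2)·(k1 + k2).
s=-0.600000, u=1.400000:
  k1 = f(-0.600000, 1.400000) = -0.062956
  k2 = f(-0.390000, 1.386779) = 0.111574
  u ← 1.400000 + (0.21/2)·(-0.062956 + 0.111574) = 1.405105
s=-0.390000, u=1.405105:
  k1 = f(-0.390000, 1.405105) = 0.093248
  k2 = f(-0.180000, 1.424687) = 0.169140
  u ← 1.405105 + (0.21/2)·(0.093248 + 0.169140) = 1.432656
s=-0.180000, u=1.432656:
  k1 = f(-0.180000, 1.432656) = 0.161171
  k2 = f(0.030000, 1.466501) = 0.152770
  u ← 1.432656 + (0.21/2)·(0.161171 + 0.152770) = 1.465619
u(0.03) ≈ 1.4656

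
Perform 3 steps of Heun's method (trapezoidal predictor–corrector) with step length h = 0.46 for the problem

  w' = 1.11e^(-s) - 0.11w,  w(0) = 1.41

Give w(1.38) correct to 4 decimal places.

Heun: k1 = f(s_n, w_n); k2 = f(s_n + h, w_n + h·k1); w_{n+1} = w_n + (h/2)·(k1 + k2).
s=0.000000, w=1.410000:
  k1 = f(0.000000, 1.410000) = 0.954900
  k2 = f(0.460000, 1.849254) = 0.497307
  w ← 1.410000 + (0.46/2)·(0.954900 + 0.497307) = 1.744008
s=0.460000, w=1.744008:
  k1 = f(0.460000, 1.744008) = 0.508884
  k2 = f(0.920000, 1.978094) = 0.224766
  w ← 1.744008 + (0.46/2)·(0.508884 + 0.224766) = 1.912747
s=0.920000, w=1.912747:
  k1 = f(0.920000, 1.912747) = 0.231954
  k2 = f(1.380000, 2.019446) = 0.057113
  w ← 1.912747 + (0.46/2)·(0.231954 + 0.057113) = 1.979232
w(1.38) ≈ 1.9792

1.9792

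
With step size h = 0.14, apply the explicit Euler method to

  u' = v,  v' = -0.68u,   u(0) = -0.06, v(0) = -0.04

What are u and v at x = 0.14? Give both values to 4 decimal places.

Euler on (u,v): u_{n+1} = u_n + h·u', v_{n+1} = v_n + h·v'.
0.000000: (-0.060000, -0.040000); f=(-0.040000, 0.040800) → (-0.065600, -0.034288)
(u(0.14), v(0.14)) ≈ (-0.0656, -0.0343)

-0.0656, -0.0343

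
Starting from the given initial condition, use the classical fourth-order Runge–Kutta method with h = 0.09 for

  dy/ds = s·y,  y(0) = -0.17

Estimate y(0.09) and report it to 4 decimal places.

RK4: k1 = f(s_n, y_n); k2 = f(s_n + h/2, y_n + (h/2)·k1); k3 = f(s_n + h/2, y_n + (h/2)·k2); k4 = f(s_n + h, y_n + h·k3); y_{n+1} = y_n + (h/6)·(k1 + 2k2 + 2k3 + k4).
s=0.000000, y=-0.170000:
  k1 = f(0.000000, -0.170000) = 0.000000
  k2 = f(0.045000, -0.170000) = -0.007650
  k3 = f(0.045000, -0.170344) = -0.007665
  k4 = f(0.090000, -0.170690) = -0.015362
  y ← -0.170000 + (0.09/6)·(k1 + 2k2 + 2k3 + k4) = -0.170690
y(0.09) ≈ -0.1707

-0.1707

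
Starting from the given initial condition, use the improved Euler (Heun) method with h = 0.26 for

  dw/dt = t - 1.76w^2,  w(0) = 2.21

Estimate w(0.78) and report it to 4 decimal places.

0.7564

Heun: k1 = f(t_n, w_n); k2 = f(t_n + h, w_n + h·k1); w_{n+1} = w_n + (h/2)·(k1 + k2).
t=0.000000, w=2.210000:
  k1 = f(0.000000, 2.210000) = -8.596016
  k2 = f(0.260000, -0.024964) = 0.258903
  w ← 2.210000 + (0.26/2)·(-8.596016 + 0.258903) = 1.126175
t=0.260000, w=1.126175:
  k1 = f(0.260000, 1.126175) = -1.972157
  k2 = f(0.520000, 0.613415) = -0.142248
  w ← 1.126175 + (0.26/2)·(-1.972157 + (-0.142248)) = 0.851303
t=0.520000, w=0.851303:
  k1 = f(0.520000, 0.851303) = -0.755501
  k2 = f(0.780000, 0.654873) = 0.025210
  w ← 0.851303 + (0.26/2)·(-0.755501 + 0.025210) = 0.756365
w(0.78) ≈ 0.7564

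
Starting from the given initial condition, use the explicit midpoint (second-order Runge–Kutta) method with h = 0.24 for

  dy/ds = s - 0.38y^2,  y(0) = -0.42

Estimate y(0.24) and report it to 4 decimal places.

-0.4079

Midpoint: k1 = f(s_n, y_n); k2 = f(s_n + h/2, y_n + (h/2)·k1); y_{n+1} = y_n + h·k2.
s=0.000000, y=-0.420000:
  k1 = f(0.000000, -0.420000) = -0.067032
  k2 = f(0.120000, -0.428044) = 0.050376
  y ← -0.420000 + 0.24·0.050376 = -0.407910
y(0.24) ≈ -0.4079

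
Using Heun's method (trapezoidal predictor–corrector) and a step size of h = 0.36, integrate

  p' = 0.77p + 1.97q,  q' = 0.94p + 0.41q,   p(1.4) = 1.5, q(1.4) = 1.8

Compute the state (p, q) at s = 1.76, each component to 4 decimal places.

3.7011, 2.9167

Heun on (p,q): k1 = f(s_n, state_n); k2 = f(s_n + h, state_n + h·k1); state_{n+1} = state_n + (h/2)·(k1 + k2).
1.400000: (1.500000, 1.800000)
  k1 = (4.701000, 2.148000)
  predictor → (3.192360, 2.573280)
  k2 = (7.527479, 4.055863)
  → (3.701126, 2.916695)
(p(1.76), q(1.76)) ≈ (3.7011, 2.9167)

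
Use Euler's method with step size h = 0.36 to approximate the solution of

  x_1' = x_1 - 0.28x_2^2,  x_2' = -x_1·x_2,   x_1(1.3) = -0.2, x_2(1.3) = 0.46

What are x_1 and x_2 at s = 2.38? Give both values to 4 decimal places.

Euler on (x_1,x_2): x_1_{n+1} = x_1_n + h·x_1', x_2_{n+1} = x_2_n + h·x_2'.
1.300000: (-0.200000, 0.460000); f=(-0.259248, 0.092000) → (-0.293329, 0.493120)
1.660000: (-0.293329, 0.493120); f=(-0.361416, 0.144647) → (-0.423439, 0.545193)
2.020000: (-0.423439, 0.545193); f=(-0.506665, 0.230856) → (-0.605838, 0.628301)
(x_1(2.38), x_2(2.38)) ≈ (-0.6058, 0.6283)

-0.6058, 0.6283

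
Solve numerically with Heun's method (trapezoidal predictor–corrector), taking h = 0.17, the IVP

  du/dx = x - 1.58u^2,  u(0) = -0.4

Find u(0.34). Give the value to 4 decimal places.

Heun: k1 = f(x_n, u_n); k2 = f(x_n + h, u_n + h·k1); u_{n+1} = u_n + (h/2)·(k1 + k2).
x=0.000000, u=-0.400000:
  k1 = f(0.000000, -0.400000) = -0.252800
  k2 = f(0.170000, -0.442976) = -0.140040
  u ← -0.400000 + (0.17/2)·(-0.252800 + (-0.140040)) = -0.433391
x=0.170000, u=-0.433391:
  k1 = f(0.170000, -0.433391) = -0.126768
  k2 = f(0.340000, -0.454942) = 0.012984
  u ← -0.433391 + (0.17/2)·(-0.126768 + 0.012984) = -0.443063
u(0.34) ≈ -0.4431

-0.4431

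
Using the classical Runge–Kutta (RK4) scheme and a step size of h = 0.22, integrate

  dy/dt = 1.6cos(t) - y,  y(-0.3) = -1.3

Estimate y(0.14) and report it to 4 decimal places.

RK4: k1 = f(t_n, y_n); k2 = f(t_n + h/2, y_n + (h/2)·k1); k3 = f(t_n + h/2, y_n + (h/2)·k2); k4 = f(t_n + h, y_n + h·k3); y_{n+1} = y_n + (h/6)·(k1 + 2k2 + 2k3 + k4).
t=-0.300000, y=-1.300000:
  k1 = f(-0.300000, -1.300000) = 2.828538
  k2 = f(-0.190000, -0.988861) = 2.560068
  k3 = f(-0.190000, -1.018393) = 2.589599
  k4 = f(-0.080000, -0.730288) = 2.325171
  y ← -1.300000 + (0.22/6)·(k1 + 2k2 + 2k3 + k4) = -0.733388
t=-0.080000, y=-0.733388:
  k1 = f(-0.080000, -0.733388) = 2.328271
  k2 = f(0.030000, -0.477279) = 2.076559
  k3 = f(0.030000, -0.504967) = 2.104247
  k4 = f(0.140000, -0.270454) = 1.854800
  y ← -0.733388 + (0.22/6)·(k1 + 2k2 + 2k3 + k4) = -0.273417
y(0.14) ≈ -0.2734

-0.2734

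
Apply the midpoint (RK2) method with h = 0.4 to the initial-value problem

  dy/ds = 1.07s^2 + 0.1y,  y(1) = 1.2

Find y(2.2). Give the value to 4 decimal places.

Midpoint: k1 = f(s_n, y_n); k2 = f(s_n + h/2, y_n + (h/2)·k1); y_{n+1} = y_n + h·k2.
s=1.000000, y=1.200000:
  k1 = f(1.000000, 1.200000) = 1.190000
  k2 = f(1.200000, 1.438000) = 1.684600
  y ← 1.200000 + 0.4·1.684600 = 1.873840
s=1.400000, y=1.873840:
  k1 = f(1.400000, 1.873840) = 2.284584
  k2 = f(1.600000, 2.330757) = 2.972276
  y ← 1.873840 + 0.4·2.972276 = 3.062750
s=1.800000, y=3.062750:
  k1 = f(1.800000, 3.062750) = 3.773075
  k2 = f(2.000000, 3.817365) = 4.661737
  y ← 3.062750 + 0.4·4.661737 = 4.927445
y(2.2) ≈ 4.9274

4.9274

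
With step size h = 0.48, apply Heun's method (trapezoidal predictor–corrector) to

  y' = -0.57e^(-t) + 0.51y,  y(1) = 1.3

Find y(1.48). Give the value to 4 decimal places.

1.5634

Heun: k1 = f(t_n, y_n); k2 = f(t_n + h, y_n + h·k1); y_{n+1} = y_n + (h/2)·(k1 + k2).
t=1.000000, y=1.300000:
  k1 = f(1.000000, 1.300000) = 0.453309
  k2 = f(1.480000, 1.517588) = 0.644216
  y ← 1.300000 + (0.48/2)·(0.453309 + 0.644216) = 1.563406
y(1.48) ≈ 1.5634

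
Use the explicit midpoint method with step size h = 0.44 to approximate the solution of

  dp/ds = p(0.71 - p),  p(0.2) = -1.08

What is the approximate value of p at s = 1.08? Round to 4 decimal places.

-12.3261

Midpoint: k1 = f(s_n, p_n); k2 = f(s_n + h/2, p_n + (h/2)·k1); p_{n+1} = p_n + h·k2.
s=0.200000, p=-1.080000:
  k1 = f(0.200000, -1.080000) = -1.933200
  k2 = f(0.420000, -1.505304) = -3.334706
  p ← -1.080000 + 0.44·(-3.334706) = -2.547271
s=0.640000, p=-2.547271:
  k1 = f(0.640000, -2.547271) = -8.297150
  k2 = f(0.860000, -4.372644) = -22.224589
  p ← -2.547271 + 0.44·(-22.224589) = -12.326090
p(1.08) ≈ -12.3261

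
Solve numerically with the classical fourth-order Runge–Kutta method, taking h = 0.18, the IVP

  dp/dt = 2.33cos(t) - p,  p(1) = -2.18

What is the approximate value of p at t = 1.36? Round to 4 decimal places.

RK4: k1 = f(t_n, p_n); k2 = f(t_n + h/2, p_n + (h/2)·k1); k3 = f(t_n + h/2, p_n + (h/2)·k2); k4 = f(t_n + h, p_n + h·k3); p_{n+1} = p_n + (h/6)·(k1 + 2k2 + 2k3 + k4).
t=1.000000, p=-2.180000:
  k1 = f(1.000000, -2.180000) = 3.438904
  k2 = f(1.090000, -1.870499) = 2.948090
  k3 = f(1.090000, -1.914672) = 2.992263
  k4 = f(1.180000, -1.641393) = 2.528948
  p ← -2.180000 + (0.18/6)·(k1 + 2k2 + 2k3 + k4) = -1.644543
t=1.180000, p=-1.644543:
  k1 = f(1.180000, -1.644543) = 2.532098
  k2 = f(1.270000, -1.416654) = 2.106989
  k3 = f(1.270000, -1.454914) = 2.145249
  k4 = f(1.360000, -1.258399) = 1.745925
  p ← -1.644543 + (0.18/6)·(k1 + 2k2 + 2k3 + k4) = -1.261068
p(1.36) ≈ -1.2611

-1.2611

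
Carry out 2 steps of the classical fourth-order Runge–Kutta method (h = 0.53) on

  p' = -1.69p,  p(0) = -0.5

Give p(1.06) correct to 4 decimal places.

-0.0851

RK4: k1 = f(s_n, p_n); k2 = f(s_n + h/2, p_n + (h/2)·k1); k3 = f(s_n + h/2, p_n + (h/2)·k2); k4 = f(s_n + h, p_n + h·k3); p_{n+1} = p_n + (h/6)·(k1 + 2k2 + 2k3 + k4).
s=0.000000, p=-0.500000:
  k1 = f(0.000000, -0.500000) = 0.845000
  k2 = f(0.265000, -0.276075) = 0.466567
  k3 = f(0.265000, -0.376360) = 0.636048
  k4 = f(0.530000, -0.162895) = 0.275292
  p ← -0.500000 + (0.53/6)·(k1 + 2k2 + 2k3 + k4) = -0.206246
s=0.530000, p=-0.206246:
  k1 = f(0.530000, -0.206246) = 0.348555
  k2 = f(0.795000, -0.113879) = 0.192455
  k3 = f(0.795000, -0.155245) = 0.262364
  k4 = f(1.060000, -0.067193) = 0.113555
  p ← -0.206246 + (0.53/6)·(k1 + 2k2 + 2k3 + k4) = -0.085075
p(1.06) ≈ -0.0851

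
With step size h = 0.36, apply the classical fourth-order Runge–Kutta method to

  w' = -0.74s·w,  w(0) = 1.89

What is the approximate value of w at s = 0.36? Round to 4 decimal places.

1.8015

RK4: k1 = f(s_n, w_n); k2 = f(s_n + h/2, w_n + (h/2)·k1); k3 = f(s_n + h/2, w_n + (h/2)·k2); k4 = f(s_n + h, w_n + h·k3); w_{n+1} = w_n + (h/6)·(k1 + 2k2 + 2k3 + k4).
s=0.000000, w=1.890000:
  k1 = f(0.000000, 1.890000) = 0.000000
  k2 = f(0.180000, 1.890000) = -0.251748
  k3 = f(0.180000, 1.844685) = -0.245712
  k4 = f(0.360000, 1.801544) = -0.479931
  w ← 1.890000 + (0.36/6)·(k1 + 2k2 + 2k3 + k4) = 1.801509
w(0.36) ≈ 1.8015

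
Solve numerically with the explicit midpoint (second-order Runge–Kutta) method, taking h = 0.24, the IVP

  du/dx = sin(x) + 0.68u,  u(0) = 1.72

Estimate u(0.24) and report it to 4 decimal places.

2.0523

Midpoint: k1 = f(x_n, u_n); k2 = f(x_n + h/2, u_n + (h/2)·k1); u_{n+1} = u_n + h·k2.
x=0.000000, u=1.720000:
  k1 = f(0.000000, 1.720000) = 1.169600
  k2 = f(0.120000, 1.860352) = 1.384752
  u ← 1.720000 + 0.24·1.384752 = 2.052340
u(0.24) ≈ 2.0523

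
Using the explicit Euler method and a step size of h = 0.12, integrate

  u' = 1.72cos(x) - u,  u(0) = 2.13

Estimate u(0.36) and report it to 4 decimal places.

Euler: u_{n+1} = u_n + h·f(x_n, u_n).
x=0.000000, u=2.130000: f=-0.410000 → u ← 2.130000 + 0.12·(-0.410000) = 2.080800
x=0.120000, u=2.080800: f=-0.373169 → u ← 2.080800 + 0.12·(-0.373169) = 2.036020
x=0.240000, u=2.036020: f=-0.365318 → u ← 2.036020 + 0.12·(-0.365318) = 1.992181
u(0.36) ≈ 1.9922

1.9922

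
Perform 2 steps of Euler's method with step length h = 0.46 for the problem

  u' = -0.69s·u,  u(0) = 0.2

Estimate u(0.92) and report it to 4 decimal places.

Euler: u_{n+1} = u_n + h·f(s_n, u_n).
s=0.000000, u=0.200000: f=0.000000 → u ← 0.200000 + 0.46·0.000000 = 0.200000
s=0.460000, u=0.200000: f=-0.063480 → u ← 0.200000 + 0.46·(-0.063480) = 0.170799
u(0.92) ≈ 0.1708

0.1708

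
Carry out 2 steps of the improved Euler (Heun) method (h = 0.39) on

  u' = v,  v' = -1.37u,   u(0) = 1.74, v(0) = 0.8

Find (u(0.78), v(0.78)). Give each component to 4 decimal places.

Heun on (u,v): k1 = f(t_n, state_n); k2 = f(t_n + h, state_n + h·k1); state_{n+1} = state_n + (h/2)·(k1 + k2).
0.000000: (1.740000, 0.800000)
  k1 = (0.800000, -2.383800)
  predictor → (2.052000, -0.129682)
  k2 = (-0.129682, -2.811240)
  → (1.870712, -0.213033)
0.390000: (1.870712, -0.213033)
  k1 = (-0.213033, -2.562875)
  predictor → (1.787629, -1.212554)
  k2 = (-1.212554, -2.449052)
  → (1.592723, -1.190359)
(u(0.78), v(0.78)) ≈ (1.5927, -1.1904)

1.5927, -1.1904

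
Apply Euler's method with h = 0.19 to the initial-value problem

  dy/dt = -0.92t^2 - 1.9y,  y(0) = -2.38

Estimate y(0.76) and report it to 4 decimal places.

-0.4723

Euler: y_{n+1} = y_n + h·f(t_n, y_n).
t=0.000000, y=-2.380000: f=4.522000 → y ← -2.380000 + 0.19·4.522000 = -1.520820
t=0.190000, y=-1.520820: f=2.856346 → y ← -1.520820 + 0.19·2.856346 = -0.978114
t=0.380000, y=-0.978114: f=1.725569 → y ← -0.978114 + 0.19·1.725569 = -0.650256
t=0.570000, y=-0.650256: f=0.936579 → y ← -0.650256 + 0.19·0.936579 = -0.472306
y(0.76) ≈ -0.4723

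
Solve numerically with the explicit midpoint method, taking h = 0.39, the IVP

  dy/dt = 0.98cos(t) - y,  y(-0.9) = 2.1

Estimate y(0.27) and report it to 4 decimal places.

Midpoint: k1 = f(t_n, y_n); k2 = f(t_n + h/2, y_n + (h/2)·k1); y_{n+1} = y_n + h·k2.
t=-0.900000, y=2.100000:
  k1 = f(-0.900000, 2.100000) = -1.490822
  k2 = f(-0.705000, 1.809290) = -1.062910
  y ← 2.100000 + 0.39·(-1.062910) = 1.685465
t=-0.510000, y=1.685465:
  k1 = f(-0.510000, 1.685465) = -0.830175
  k2 = f(-0.315000, 1.523581) = -0.591800
  y ← 1.685465 + 0.39·(-0.591800) = 1.454663
t=-0.120000, y=1.454663:
  k1 = f(-0.120000, 1.454663) = -0.481710
  k2 = f(0.075000, 1.360729) = -0.383484
  y ← 1.454663 + 0.39·(-0.383484) = 1.305104
y(0.27) ≈ 1.3051

1.3051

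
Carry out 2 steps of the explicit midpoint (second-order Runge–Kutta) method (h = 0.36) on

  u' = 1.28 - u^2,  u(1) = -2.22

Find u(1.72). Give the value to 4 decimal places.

Midpoint: k1 = f(t_n, u_n); k2 = f(t_n + h/2, u_n + (h/2)·k1); u_{n+1} = u_n + h·k2.
t=1.000000, u=-2.220000:
  k1 = f(1.000000, -2.220000) = -3.648400
  k2 = f(1.180000, -2.876712) = -6.995472
  u ← -2.220000 + 0.36·(-6.995472) = -4.738370
t=1.360000, u=-4.738370:
  k1 = f(1.360000, -4.738370) = -21.172149
  k2 = f(1.540000, -8.549357) = -71.811501
  u ← -4.738370 + 0.36·(-71.811501) = -30.590510
u(1.72) ≈ -30.5905

-30.5905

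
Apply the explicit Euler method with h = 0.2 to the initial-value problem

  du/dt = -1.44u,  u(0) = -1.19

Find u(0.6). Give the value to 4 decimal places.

Euler: u_{n+1} = u_n + h·f(t_n, u_n).
t=0.000000, u=-1.190000: f=1.713600 → u ← -1.190000 + 0.2·1.713600 = -0.847280
t=0.200000, u=-0.847280: f=1.220083 → u ← -0.847280 + 0.2·1.220083 = -0.603263
t=0.400000, u=-0.603263: f=0.868699 → u ← -0.603263 + 0.2·0.868699 = -0.429524
u(0.6) ≈ -0.4295

-0.4295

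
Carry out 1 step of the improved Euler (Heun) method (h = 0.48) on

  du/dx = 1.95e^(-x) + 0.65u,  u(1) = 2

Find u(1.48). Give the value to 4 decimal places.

3.0538

Heun: k1 = f(x_n, u_n); k2 = f(x_n + h, u_n + h·k1); u_{n+1} = u_n + (h/2)·(k1 + k2).
x=1.000000, u=2.000000:
  k1 = f(1.000000, 2.000000) = 2.017365
  k2 = f(1.480000, 2.968335) = 2.373311
  u ← 2.000000 + (0.48/2)·(2.017365 + 2.373311) = 3.053762
u(1.48) ≈ 3.0538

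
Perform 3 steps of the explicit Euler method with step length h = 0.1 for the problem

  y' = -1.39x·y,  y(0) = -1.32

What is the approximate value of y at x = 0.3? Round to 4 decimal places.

Euler: y_{n+1} = y_n + h·f(x_n, y_n).
x=0.000000, y=-1.320000: f=0.000000 → y ← -1.320000 + 0.1·0.000000 = -1.320000
x=0.100000, y=-1.320000: f=0.183480 → y ← -1.320000 + 0.1·0.183480 = -1.301652
x=0.200000, y=-1.301652: f=0.361859 → y ← -1.301652 + 0.1·0.361859 = -1.265466
y(0.3) ≈ -1.2655

-1.2655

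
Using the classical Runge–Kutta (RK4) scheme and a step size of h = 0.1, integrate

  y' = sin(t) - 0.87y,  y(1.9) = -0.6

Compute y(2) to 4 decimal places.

-0.4611

RK4: k1 = f(t_n, y_n); k2 = f(t_n + h/2, y_n + (h/2)·k1); k3 = f(t_n + h/2, y_n + (h/2)·k2); k4 = f(t_n + h, y_n + h·k3); y_{n+1} = y_n + (h/6)·(k1 + 2k2 + 2k3 + k4).
t=1.900000, y=-0.600000:
  k1 = f(1.900000, -0.600000) = 1.468300
  k2 = f(1.950000, -0.526585) = 1.387089
  k3 = f(1.950000, -0.530646) = 1.390621
  k4 = f(2.000000, -0.460938) = 1.310313
  y ← -0.600000 + (0.1/6)·(k1 + 2k2 + 2k3 + k4) = -0.461099
y(2) ≈ -0.4611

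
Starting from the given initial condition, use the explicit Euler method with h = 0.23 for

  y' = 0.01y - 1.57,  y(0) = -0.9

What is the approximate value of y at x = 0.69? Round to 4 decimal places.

-1.9920

Euler: y_{n+1} = y_n + h·f(x_n, y_n).
x=0.000000, y=-0.900000: f=-1.579000 → y ← -0.900000 + 0.23·(-1.579000) = -1.263170
x=0.230000, y=-1.263170: f=-1.582632 → y ← -1.263170 + 0.23·(-1.582632) = -1.627175
x=0.460000, y=-1.627175: f=-1.586272 → y ← -1.627175 + 0.23·(-1.586272) = -1.992018
y(0.69) ≈ -1.9920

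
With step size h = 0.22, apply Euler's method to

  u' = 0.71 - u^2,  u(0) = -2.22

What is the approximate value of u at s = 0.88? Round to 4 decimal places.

-36.8879

Euler: u_{n+1} = u_n + h·f(s_n, u_n).
s=0.000000, u=-2.220000: f=-4.218400 → u ← -2.220000 + 0.22·(-4.218400) = -3.148048
s=0.220000, u=-3.148048: f=-9.200206 → u ← -3.148048 + 0.22·(-9.200206) = -5.172093
s=0.440000, u=-5.172093: f=-26.040550 → u ← -5.172093 + 0.22·(-26.040550) = -10.901014
s=0.660000, u=-10.901014: f=-118.122113 → u ← -10.901014 + 0.22·(-118.122113) = -36.887879
u(0.88) ≈ -36.8879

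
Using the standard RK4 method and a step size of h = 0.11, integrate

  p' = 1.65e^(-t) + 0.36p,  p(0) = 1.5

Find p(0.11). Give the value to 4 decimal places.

1.7360

RK4: k1 = f(t_n, p_n); k2 = f(t_n + h/2, p_n + (h/2)·k1); k3 = f(t_n + h/2, p_n + (h/2)·k2); k4 = f(t_n + h, p_n + h·k3); p_{n+1} = p_n + (h/6)·(k1 + 2k2 + 2k3 + k4).
t=0.000000, p=1.500000:
  k1 = f(0.000000, 1.500000) = 2.190000
  k2 = f(0.055000, 1.620450) = 2.145062
  k3 = f(0.055000, 1.617978) = 2.144173
  k4 = f(0.110000, 1.735859) = 2.103036
  p ← 1.500000 + (0.11/6)·(k1 + 2k2 + 2k3 + k4) = 1.735978
p(0.11) ≈ 1.7360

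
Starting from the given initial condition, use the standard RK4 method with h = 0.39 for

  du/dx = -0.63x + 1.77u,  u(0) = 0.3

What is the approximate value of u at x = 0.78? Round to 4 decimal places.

0.8715

RK4: k1 = f(x_n, u_n); k2 = f(x_n + h/2, u_n + (h/2)·k1); k3 = f(x_n + h/2, u_n + (h/2)·k2); k4 = f(x_n + h, u_n + h·k3); u_{n+1} = u_n + (h/6)·(k1 + 2k2 + 2k3 + k4).
x=0.000000, u=0.300000:
  k1 = f(0.000000, 0.300000) = 0.531000
  k2 = f(0.195000, 0.403545) = 0.591425
  k3 = f(0.195000, 0.415328) = 0.612280
  k4 = f(0.390000, 0.538789) = 0.707957
  u ← 0.300000 + (0.39/6)·(k1 + 2k2 + 2k3 + k4) = 0.537014
x=0.390000, u=0.537014:
  k1 = f(0.390000, 0.537014) = 0.704814
  k2 = f(0.585000, 0.674453) = 0.825231
  k3 = f(0.585000, 0.697934) = 0.866793
  k4 = f(0.780000, 0.875063) = 1.057462
  u ← 0.537014 + (0.39/6)·(k1 + 2k2 + 2k3 + k4) = 0.871525
u(0.78) ≈ 0.8715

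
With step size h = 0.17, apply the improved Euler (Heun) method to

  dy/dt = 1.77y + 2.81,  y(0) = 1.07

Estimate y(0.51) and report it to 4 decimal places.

Heun: k1 = f(t_n, y_n); k2 = f(t_n + h, y_n + h·k1); y_{n+1} = y_n + (h/2)·(k1 + k2).
t=0.000000, y=1.070000:
  k1 = f(0.000000, 1.070000) = 4.703900
  k2 = f(0.170000, 1.869663) = 6.119304
  y ← 1.070000 + (0.17/2)·(4.703900 + 6.119304) = 1.989972
t=0.170000, y=1.989972:
  k1 = f(0.170000, 1.989972) = 6.332251
  k2 = f(0.340000, 3.066455) = 8.237625
  y ← 1.989972 + (0.17/2)·(6.332251 + 8.237625) = 3.228412
t=0.340000, y=3.228412:
  k1 = f(0.340000, 3.228412) = 8.524289
  k2 = f(0.510000, 4.677541) = 11.089247
  y ← 3.228412 + (0.17/2)·(8.524289 + 11.089247) = 4.895562
y(0.51) ≈ 4.8956

4.8956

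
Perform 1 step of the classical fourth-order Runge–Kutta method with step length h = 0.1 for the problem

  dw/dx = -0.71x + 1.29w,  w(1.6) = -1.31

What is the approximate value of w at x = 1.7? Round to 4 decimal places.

-1.6153

RK4: k1 = f(x_n, w_n); k2 = f(x_n + h/2, w_n + (h/2)·k1); k3 = f(x_n + h/2, w_n + (h/2)·k2); k4 = f(x_n + h, w_n + h·k3); w_{n+1} = w_n + (h/6)·(k1 + 2k2 + 2k3 + k4).
x=1.600000, w=-1.310000:
  k1 = f(1.600000, -1.310000) = -2.825900
  k2 = f(1.650000, -1.451295) = -3.043671
  k3 = f(1.650000, -1.462184) = -3.057717
  k4 = f(1.700000, -1.615772) = -3.291345
  w ← -1.310000 + (0.1/6)·(k1 + 2k2 + 2k3 + k4) = -1.615334
w(1.7) ≈ -1.6153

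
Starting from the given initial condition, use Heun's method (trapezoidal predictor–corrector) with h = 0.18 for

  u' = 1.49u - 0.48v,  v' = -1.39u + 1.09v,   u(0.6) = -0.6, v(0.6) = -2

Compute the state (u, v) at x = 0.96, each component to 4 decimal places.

-0.5161, -2.6030

Heun on (u,v): k1 = f(x_n, state_n); k2 = f(x_n + h, state_n + h·k1); state_{n+1} = state_n + (h/2)·(k1 + k2).
0.600000: (-0.600000, -2.000000)
  k1 = (0.066000, -1.346000)
  predictor → (-0.588120, -2.242280)
  k2 = (0.199996, -1.626598)
  → (-0.576060, -2.267534)
0.780000: (-0.576060, -2.267534)
  k1 = (0.230086, -1.670888)
  predictor → (-0.534645, -2.568294)
  k2 = (0.436160, -2.056284)
  → (-0.516098, -2.602979)
(u(0.96), v(0.96)) ≈ (-0.5161, -2.6030)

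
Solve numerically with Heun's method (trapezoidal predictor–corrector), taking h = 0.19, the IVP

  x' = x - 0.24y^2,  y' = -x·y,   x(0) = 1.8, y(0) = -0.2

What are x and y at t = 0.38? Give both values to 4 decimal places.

Heun on (x,y): k1 = f(t_n, state_n); k2 = f(t_n + h, state_n + h·k1); state_{n+1} = state_n + (h/2)·(k1 + k2).
0.000000: (1.800000, -0.200000)
  k1 = (1.790400, 0.360000)
  predictor → (2.140176, -0.131600)
  k2 = (2.136020, 0.281647)
  → (2.173010, -0.139044)
0.190000: (2.173010, -0.139044)
  k1 = (2.168370, 0.302143)
  predictor → (2.585000, -0.081636)
  k2 = (2.583401, 0.211030)
  → (2.624428, -0.090292)
(x(0.38), y(0.38)) ≈ (2.6244, -0.0903)

2.6244, -0.0903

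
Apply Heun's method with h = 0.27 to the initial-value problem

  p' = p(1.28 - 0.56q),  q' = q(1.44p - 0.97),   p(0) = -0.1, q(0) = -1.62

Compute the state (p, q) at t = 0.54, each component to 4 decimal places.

Heun on (p,q): k1 = f(t_n, state_n); k2 = f(t_n + h, state_n + h·k1); state_{n+1} = state_n + (h/2)·(k1 + k2).
0.000000: (-0.100000, -1.620000)
  k1 = (-0.218720, 1.804680)
  predictor → (-0.159054, -1.132736)
  k2 = (-0.304483, 1.358194)
  → (-0.170632, -1.193012)
0.270000: (-0.170632, -1.193012)
  k1 = (-0.332407, 1.450357)
  predictor → (-0.260382, -0.801415)
  k2 = (-0.450147, 1.077864)
  → (-0.276277, -0.851702)
(p(0.54), q(0.54)) ≈ (-0.2763, -0.8517)

-0.2763, -0.8517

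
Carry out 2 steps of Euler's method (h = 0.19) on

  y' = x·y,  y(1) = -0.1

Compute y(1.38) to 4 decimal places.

-0.1459

Euler: y_{n+1} = y_n + h·f(x_n, y_n).
x=1.000000, y=-0.100000: f=-0.100000 → y ← -0.100000 + 0.19·(-0.100000) = -0.119000
x=1.190000, y=-0.119000: f=-0.141610 → y ← -0.119000 + 0.19·(-0.141610) = -0.145906
y(1.38) ≈ -0.1459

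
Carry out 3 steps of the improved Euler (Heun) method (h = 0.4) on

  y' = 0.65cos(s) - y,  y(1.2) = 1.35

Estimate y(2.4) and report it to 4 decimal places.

Heun: k1 = f(s_n, y_n); k2 = f(s_n + h, y_n + h·k1); y_{n+1} = y_n + (h/2)·(k1 + k2).
s=1.200000, y=1.350000:
  k1 = f(1.200000, 1.350000) = -1.114467
  k2 = f(1.600000, 0.904213) = -0.923193
  y ← 1.350000 + (0.4/2)·(-1.114467 + (-0.923193)) = 0.942468
s=1.600000, y=0.942468:
  k1 = f(1.600000, 0.942468) = -0.961448
  k2 = f(2.000000, 0.557889) = -0.828384
  y ← 0.942468 + (0.4/2)·(-0.961448 + (-0.828384)) = 0.584502
s=2.000000, y=0.584502:
  k1 = f(2.000000, 0.584502) = -0.854997
  k2 = f(2.400000, 0.242503) = -0.721809
  y ← 0.584502 + (0.4/2)·(-0.854997 + (-0.721809)) = 0.269140
y(2.4) ≈ 0.2691

0.2691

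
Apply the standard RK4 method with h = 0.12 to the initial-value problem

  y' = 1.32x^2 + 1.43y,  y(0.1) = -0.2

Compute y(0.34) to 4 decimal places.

RK4: k1 = f(x_n, y_n); k2 = f(x_n + h/2, y_n + (h/2)·k1); k3 = f(x_n + h/2, y_n + (h/2)·k2); k4 = f(x_n + h, y_n + h·k3); y_{n+1} = y_n + (h/6)·(k1 + 2k2 + 2k3 + k4).
x=0.100000, y=-0.200000:
  k1 = f(0.100000, -0.200000) = -0.272800
  k2 = f(0.160000, -0.216368) = -0.275614
  k3 = f(0.160000, -0.216537) = -0.275856
  k4 = f(0.220000, -0.233103) = -0.269449
  y ← -0.200000 + (0.12/6)·(k1 + 2k2 + 2k3 + k4) = -0.232904
x=0.220000, y=-0.232904:
  k1 = f(0.220000, -0.232904) = -0.269164
  k2 = f(0.280000, -0.249054) = -0.252659
  k3 = f(0.280000, -0.248063) = -0.251243
  k4 = f(0.340000, -0.263053) = -0.223574
  y ← -0.232904 + (0.12/6)·(k1 + 2k2 + 2k3 + k4) = -0.262915
y(0.34) ≈ -0.2629

-0.2629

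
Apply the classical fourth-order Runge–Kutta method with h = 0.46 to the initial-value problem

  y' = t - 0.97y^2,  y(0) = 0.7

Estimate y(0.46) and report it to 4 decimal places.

0.6227

RK4: k1 = f(t_n, y_n); k2 = f(t_n + h/2, y_n + (h/2)·k1); k3 = f(t_n + h/2, y_n + (h/2)·k2); k4 = f(t_n + h, y_n + h·k3); y_{n+1} = y_n + (h/6)·(k1 + 2k2 + 2k3 + k4).
t=0.000000, y=0.700000:
  k1 = f(0.000000, 0.700000) = -0.475300
  k2 = f(0.230000, 0.590681) = -0.108437
  k3 = f(0.230000, 0.675060) = -0.212034
  k4 = f(0.460000, 0.602464) = 0.107926
  y ← 0.700000 + (0.46/6)·(k1 + 2k2 + 2k3 + k4) = 0.622696
y(0.46) ≈ 0.6227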